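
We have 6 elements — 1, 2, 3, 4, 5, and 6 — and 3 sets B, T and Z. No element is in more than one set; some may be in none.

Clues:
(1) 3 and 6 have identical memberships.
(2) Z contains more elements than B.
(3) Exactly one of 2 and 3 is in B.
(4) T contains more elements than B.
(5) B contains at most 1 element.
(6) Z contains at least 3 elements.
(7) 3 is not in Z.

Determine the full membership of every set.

B = {2}; T = {3, 6}; Z = {1, 4, 5}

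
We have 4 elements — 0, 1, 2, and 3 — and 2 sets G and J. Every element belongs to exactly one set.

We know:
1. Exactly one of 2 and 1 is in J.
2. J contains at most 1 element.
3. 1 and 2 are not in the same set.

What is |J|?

1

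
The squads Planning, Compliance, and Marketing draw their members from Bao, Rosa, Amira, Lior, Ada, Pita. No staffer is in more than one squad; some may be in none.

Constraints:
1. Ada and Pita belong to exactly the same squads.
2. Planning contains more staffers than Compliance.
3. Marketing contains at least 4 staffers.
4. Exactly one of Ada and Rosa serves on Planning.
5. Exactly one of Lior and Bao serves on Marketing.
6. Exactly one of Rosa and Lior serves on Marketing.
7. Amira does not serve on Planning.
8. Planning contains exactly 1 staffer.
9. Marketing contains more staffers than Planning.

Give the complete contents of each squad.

Planning = {Rosa}; Compliance = {}; Marketing = {Ada, Amira, Lior, Pita}

From (7): Amira ∉ Planning.
Suppose Bao ∈ Planning: no assignment then satisfies all the clues, so Bao ∉ Planning.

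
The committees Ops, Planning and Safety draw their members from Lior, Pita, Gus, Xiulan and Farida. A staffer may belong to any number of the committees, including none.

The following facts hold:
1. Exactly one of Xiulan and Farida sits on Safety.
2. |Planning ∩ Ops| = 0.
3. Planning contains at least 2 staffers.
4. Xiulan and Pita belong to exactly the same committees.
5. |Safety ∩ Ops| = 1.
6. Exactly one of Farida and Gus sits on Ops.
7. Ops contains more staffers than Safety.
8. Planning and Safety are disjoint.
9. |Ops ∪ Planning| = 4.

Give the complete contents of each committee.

Ops = {Farida, Lior}; Planning = {Pita, Xiulan}; Safety = {Farida}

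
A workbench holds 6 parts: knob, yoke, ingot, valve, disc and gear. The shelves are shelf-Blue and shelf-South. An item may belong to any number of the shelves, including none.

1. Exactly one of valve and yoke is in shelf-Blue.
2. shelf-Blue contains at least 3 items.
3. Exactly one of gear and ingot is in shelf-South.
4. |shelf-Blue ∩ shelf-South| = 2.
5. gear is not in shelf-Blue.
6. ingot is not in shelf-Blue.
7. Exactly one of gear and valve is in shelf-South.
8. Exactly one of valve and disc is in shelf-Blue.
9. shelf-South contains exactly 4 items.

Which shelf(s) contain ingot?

ingot: shelf-South

From (5): gear ∉ shelf-Blue.
From (6): ingot ∉ shelf-Blue.
Suppose ingot ∉ shelf-South: no assignment then satisfies all the clues, so ingot ∈ shelf-South.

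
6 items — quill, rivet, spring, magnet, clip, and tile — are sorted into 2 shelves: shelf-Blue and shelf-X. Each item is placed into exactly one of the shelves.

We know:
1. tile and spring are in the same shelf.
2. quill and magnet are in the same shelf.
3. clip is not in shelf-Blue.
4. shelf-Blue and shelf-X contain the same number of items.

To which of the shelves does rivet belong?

rivet: shelf-Blue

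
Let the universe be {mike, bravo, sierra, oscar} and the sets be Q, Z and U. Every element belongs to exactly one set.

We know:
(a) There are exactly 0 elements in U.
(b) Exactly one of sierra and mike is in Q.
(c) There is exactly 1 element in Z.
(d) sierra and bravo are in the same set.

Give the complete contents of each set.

Q = {bravo, oscar, sierra}; Z = {mike}; U = {}

(a): U already has 0, so the rest are out.
Suppose mike ∈ Q: no assignment then satisfies all the clues, so mike ∉ Q.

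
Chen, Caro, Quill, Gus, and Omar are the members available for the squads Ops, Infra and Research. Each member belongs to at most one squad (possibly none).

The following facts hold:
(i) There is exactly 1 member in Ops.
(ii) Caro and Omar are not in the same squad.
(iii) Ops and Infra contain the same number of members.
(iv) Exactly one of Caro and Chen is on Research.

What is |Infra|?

1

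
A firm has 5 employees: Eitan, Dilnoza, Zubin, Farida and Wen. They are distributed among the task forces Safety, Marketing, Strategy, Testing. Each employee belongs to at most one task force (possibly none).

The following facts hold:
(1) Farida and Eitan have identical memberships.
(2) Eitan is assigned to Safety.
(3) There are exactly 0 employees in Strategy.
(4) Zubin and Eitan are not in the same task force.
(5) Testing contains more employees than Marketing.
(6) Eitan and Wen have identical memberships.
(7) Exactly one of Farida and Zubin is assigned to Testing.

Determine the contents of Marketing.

Marketing = {}

From (2): Eitan ∈ Safety.
(1): Farida matches Eitan: Farida ∈ Safety.
(3): Strategy already has 0, so the rest are out.
(4): Zubin ∉ Safety.
(6): Wen matches Eitan: Wen ∈ Safety.
(7) (exactly one): Zubin ∈ Testing.
Suppose Dilnoza ∈ Marketing: no assignment then satisfies all the clues, so Dilnoza ∉ Marketing.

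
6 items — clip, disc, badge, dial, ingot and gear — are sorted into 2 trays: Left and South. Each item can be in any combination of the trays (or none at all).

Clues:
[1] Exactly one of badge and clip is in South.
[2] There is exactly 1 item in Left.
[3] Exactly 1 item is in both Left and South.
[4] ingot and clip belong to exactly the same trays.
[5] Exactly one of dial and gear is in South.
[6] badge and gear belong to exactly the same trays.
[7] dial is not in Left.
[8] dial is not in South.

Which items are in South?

From (7): dial ∉ Left.
From (8): dial ∉ South.
(5) (exactly one): gear ∈ South.
(6): badge matches gear: badge ∈ South.
(1) (exactly one): clip ∉ South.
(4): ingot matches clip: ingot ∉ South.
Suppose disc ∉ South: no assignment then satisfies all the clues, so disc ∈ South.

South = {badge, disc, gear}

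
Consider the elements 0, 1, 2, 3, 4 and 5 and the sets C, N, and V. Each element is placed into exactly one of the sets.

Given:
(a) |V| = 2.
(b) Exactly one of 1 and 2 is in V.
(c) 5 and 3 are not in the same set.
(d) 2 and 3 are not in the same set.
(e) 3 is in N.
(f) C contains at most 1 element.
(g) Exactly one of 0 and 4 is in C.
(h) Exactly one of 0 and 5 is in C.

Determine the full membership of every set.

C = {0}; N = {1, 3, 4}; V = {2, 5}

From (e): 3 ∈ N.
(c): 5 ∉ N.
(d): 2 ∉ N.
Suppose 0 ∉ C: no assignment then satisfies all the clues, so 0 ∈ C.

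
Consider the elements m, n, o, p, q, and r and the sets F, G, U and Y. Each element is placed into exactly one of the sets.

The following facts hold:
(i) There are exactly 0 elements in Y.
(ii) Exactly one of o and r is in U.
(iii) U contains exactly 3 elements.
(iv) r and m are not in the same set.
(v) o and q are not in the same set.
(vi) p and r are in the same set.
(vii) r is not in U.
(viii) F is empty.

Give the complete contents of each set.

F = {}; G = {p, q, r}; U = {m, n, o}; Y = {}

From (vii): r ∉ U.
(i): Y already has 0, so the rest are out.
(ii) (exactly one): o ∈ U.
(v): q ∉ U.
(vi): p matches r: p ∉ U.
(viii): F already has 0, so the rest are out.
Only one set left: p ∈ G.
Only one set left: q ∈ G.
Only one set left: r ∈ G.
(iii): only 3 candidates remain for U, so all are in.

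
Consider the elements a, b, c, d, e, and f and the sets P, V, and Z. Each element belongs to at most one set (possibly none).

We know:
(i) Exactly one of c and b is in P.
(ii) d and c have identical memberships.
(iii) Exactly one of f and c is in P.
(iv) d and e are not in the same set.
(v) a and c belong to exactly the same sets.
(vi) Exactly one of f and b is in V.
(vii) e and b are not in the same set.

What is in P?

P = {a, c, d}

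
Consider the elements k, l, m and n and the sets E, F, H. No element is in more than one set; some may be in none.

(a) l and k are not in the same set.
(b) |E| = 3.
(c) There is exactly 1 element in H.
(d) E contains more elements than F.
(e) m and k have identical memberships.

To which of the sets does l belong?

l: H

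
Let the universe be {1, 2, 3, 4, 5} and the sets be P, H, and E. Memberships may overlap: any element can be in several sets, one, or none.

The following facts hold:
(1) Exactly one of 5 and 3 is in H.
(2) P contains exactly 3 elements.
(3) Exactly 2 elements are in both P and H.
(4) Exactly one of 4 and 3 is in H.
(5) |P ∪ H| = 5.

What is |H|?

4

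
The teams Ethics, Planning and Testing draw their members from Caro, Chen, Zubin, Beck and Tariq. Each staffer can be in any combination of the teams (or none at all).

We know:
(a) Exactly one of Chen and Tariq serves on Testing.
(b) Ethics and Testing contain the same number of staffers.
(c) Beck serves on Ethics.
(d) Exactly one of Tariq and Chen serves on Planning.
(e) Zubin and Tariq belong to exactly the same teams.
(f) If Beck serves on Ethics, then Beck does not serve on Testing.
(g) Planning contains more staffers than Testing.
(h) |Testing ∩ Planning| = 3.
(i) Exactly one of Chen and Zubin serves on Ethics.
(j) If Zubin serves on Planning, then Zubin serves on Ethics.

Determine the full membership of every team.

Ethics = {Beck, Tariq, Zubin}; Planning = {Beck, Caro, Tariq, Zubin}; Testing = {Caro, Tariq, Zubin}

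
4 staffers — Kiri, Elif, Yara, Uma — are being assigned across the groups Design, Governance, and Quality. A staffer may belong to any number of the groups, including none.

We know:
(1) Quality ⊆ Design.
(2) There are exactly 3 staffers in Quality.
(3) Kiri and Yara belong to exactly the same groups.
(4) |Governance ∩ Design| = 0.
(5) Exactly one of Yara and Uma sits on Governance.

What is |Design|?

3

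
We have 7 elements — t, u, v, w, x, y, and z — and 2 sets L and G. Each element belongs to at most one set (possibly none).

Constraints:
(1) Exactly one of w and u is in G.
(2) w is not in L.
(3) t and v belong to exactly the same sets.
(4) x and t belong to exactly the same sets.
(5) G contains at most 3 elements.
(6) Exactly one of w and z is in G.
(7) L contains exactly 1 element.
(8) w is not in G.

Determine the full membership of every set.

L = {y}; G = {u, z}

From (2): w ∉ L.
From (8): w ∉ G.
(1) (exactly one): u ∈ G.
(6) (exactly one): z ∈ G.
Suppose t ∈ L: no assignment then satisfies all the clues, so t ∉ L.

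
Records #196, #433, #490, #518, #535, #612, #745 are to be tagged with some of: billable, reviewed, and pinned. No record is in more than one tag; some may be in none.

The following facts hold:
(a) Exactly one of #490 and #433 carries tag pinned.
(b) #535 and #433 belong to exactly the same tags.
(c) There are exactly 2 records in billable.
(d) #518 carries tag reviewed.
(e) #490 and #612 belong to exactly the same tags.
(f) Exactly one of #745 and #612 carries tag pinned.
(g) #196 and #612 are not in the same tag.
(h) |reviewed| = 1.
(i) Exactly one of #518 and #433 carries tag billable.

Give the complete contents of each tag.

From (d): #518 ∈ reviewed.
(h): reviewed already has 1, so the rest are out.
(i) (exactly one): #433 ∈ billable.
(a) (exactly one): #490 ∈ pinned.
(b): #535 matches #433: #535 ∈ billable.
(c): billable already has 2, so the rest are out.
(e): #612 matches #490: #612 ∈ pinned.
(f) (exactly one): #745 ∉ pinned.
(g): #196 ∉ pinned.

billable = {#433, #535}; reviewed = {#518}; pinned = {#490, #612}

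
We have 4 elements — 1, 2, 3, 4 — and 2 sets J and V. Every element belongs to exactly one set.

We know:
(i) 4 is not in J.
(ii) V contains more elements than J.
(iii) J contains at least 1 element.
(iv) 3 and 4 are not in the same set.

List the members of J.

J = {3}

From (i): 4 ∉ J.
Only one set left: 4 ∈ V.
(iv): 3 ∉ V.
Only one set left: 3 ∈ J.
Suppose 1 ∈ J: no assignment then satisfies all the clues, so 1 ∉ J.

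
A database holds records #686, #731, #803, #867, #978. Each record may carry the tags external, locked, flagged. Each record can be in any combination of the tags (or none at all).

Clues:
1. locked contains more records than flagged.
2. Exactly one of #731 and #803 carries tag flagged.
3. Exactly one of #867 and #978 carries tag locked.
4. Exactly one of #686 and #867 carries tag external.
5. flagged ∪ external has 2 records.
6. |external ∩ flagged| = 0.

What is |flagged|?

1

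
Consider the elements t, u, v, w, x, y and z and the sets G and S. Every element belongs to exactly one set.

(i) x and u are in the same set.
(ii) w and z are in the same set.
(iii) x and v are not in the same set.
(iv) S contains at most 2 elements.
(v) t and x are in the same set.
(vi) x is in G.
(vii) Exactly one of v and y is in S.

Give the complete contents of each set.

G = {t, u, w, x, y, z}; S = {v}

From (vi): x ∈ G.
(i): u matches x: u ∈ G.
(iii): v ∉ G.
(v): t matches x: t ∈ G.
Only one set left: v ∈ S.
(vii) (exactly one): y ∉ S.
Only one set left: y ∈ G.
Suppose w ∉ G: no assignment then satisfies all the clues, so w ∈ G.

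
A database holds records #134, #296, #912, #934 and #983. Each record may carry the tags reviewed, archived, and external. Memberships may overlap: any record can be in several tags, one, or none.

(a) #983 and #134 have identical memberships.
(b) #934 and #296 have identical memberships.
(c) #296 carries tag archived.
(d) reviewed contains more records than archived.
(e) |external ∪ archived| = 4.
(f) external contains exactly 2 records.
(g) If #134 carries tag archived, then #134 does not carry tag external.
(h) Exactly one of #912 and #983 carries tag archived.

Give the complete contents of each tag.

reviewed = {#134, #296, #912, #934, #983}; archived = {#134, #296, #934, #983}; external = {#296, #934}

From (c): #296 ∈ archived.
(b): #934 matches #296: #934 ∈ archived.
Suppose #134 ∉ reviewed: no assignment then satisfies all the clues, so #134 ∈ reviewed.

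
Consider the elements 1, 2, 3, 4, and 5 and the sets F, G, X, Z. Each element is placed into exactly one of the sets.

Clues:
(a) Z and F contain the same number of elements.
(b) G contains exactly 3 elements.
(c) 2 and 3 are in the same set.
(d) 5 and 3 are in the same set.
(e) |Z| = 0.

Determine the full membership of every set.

F = {}; G = {2, 3, 5}; X = {1, 4}; Z = {}

(e): Z already has 0, so the rest are out.
Suppose 1 ∈ F: no assignment then satisfies all the clues, so 1 ∉ F.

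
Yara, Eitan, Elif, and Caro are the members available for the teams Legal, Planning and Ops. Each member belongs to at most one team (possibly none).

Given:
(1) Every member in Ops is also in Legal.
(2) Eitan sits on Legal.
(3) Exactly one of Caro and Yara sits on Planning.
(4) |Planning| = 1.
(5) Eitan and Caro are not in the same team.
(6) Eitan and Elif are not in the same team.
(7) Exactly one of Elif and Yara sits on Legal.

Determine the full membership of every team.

From (2): Eitan ∈ Legal.
(5): Caro ∉ Legal.
(6): Elif ∉ Legal.
(7) (exactly one): Yara ∈ Legal.
(1) contrapositive: Elif ∉ Ops.
(1) contrapositive: Caro ∉ Ops.
(3) (exactly one): Caro ∈ Planning.
(4): Planning already has 1, so the rest are out.

Legal = {Eitan, Yara}; Planning = {Caro}; Ops = {}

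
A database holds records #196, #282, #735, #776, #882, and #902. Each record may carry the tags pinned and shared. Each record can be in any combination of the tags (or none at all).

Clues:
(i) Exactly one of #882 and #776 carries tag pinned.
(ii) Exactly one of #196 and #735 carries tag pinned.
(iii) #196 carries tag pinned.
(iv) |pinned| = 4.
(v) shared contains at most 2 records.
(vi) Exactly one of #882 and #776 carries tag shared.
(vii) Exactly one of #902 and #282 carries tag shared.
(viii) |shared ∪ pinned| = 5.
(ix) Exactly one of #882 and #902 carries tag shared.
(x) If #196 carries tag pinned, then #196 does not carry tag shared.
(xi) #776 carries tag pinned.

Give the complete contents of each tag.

pinned = {#196, #282, #776, #902}; shared = {#282, #882}

From (iii): #196 ∈ pinned.
From (xi): #776 ∈ pinned.
(i) (exactly one): #882 ∉ pinned.
(ii) (exactly one): #735 ∉ pinned.
(iv): only 4 candidates remain for pinned, so all are in.
(x): #196 ∉ shared.
Suppose #282 ∉ shared: no assignment then satisfies all the clues, so #282 ∈ shared.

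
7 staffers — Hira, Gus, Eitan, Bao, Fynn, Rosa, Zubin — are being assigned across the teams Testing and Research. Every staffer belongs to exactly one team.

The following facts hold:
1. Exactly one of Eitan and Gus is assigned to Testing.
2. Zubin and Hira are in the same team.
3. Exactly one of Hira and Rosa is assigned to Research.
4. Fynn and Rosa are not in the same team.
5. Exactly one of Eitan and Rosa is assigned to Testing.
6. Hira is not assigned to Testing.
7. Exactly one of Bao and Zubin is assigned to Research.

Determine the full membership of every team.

Testing = {Bao, Gus, Rosa}; Research = {Eitan, Fynn, Hira, Zubin}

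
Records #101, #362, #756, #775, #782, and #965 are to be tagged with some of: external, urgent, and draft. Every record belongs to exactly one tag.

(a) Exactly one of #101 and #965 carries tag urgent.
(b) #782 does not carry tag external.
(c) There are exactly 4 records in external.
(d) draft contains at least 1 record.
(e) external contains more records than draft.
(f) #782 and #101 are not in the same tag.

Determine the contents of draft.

draft = {#782}

From (b): #782 ∉ external.
Suppose #101 ∈ draft: no assignment then satisfies all the clues, so #101 ∉ draft.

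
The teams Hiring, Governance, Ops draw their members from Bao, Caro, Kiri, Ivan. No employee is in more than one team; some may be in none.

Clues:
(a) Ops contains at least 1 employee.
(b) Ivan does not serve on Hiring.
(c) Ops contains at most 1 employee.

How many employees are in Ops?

1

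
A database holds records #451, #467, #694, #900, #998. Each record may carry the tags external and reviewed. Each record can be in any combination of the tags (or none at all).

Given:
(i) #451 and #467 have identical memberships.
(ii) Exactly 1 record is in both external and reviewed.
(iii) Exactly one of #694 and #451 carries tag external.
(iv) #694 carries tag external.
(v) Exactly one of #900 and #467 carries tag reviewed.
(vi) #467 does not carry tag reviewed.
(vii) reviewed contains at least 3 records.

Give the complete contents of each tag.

external = {#694}; reviewed = {#694, #900, #998}

From (iv): #694 ∈ external.
From (vi): #467 ∉ reviewed.
(i): #451 matches #467: #451 ∉ reviewed.
(iii) (exactly one): #451 ∉ external.
(v) (exactly one): #900 ∈ reviewed.
(vii): only 3 candidates remain for reviewed, so all are in.
(i): #467 matches #451: #467 ∉ external.
Suppose #900 ∈ external: no assignment then satisfies all the clues, so #900 ∉ external.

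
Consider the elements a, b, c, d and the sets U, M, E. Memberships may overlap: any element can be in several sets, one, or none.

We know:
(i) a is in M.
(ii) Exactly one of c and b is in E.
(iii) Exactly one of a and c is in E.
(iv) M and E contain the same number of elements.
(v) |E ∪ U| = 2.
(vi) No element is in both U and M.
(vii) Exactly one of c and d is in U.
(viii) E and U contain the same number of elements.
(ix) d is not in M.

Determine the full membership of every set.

U = {d}; M = {a}; E = {c}

From (i): a ∈ M.
From (ix): d ∉ M.
(vi) (disjoint): a ∉ U.
Suppose a ∈ E: no assignment then satisfies all the clues, so a ∉ E.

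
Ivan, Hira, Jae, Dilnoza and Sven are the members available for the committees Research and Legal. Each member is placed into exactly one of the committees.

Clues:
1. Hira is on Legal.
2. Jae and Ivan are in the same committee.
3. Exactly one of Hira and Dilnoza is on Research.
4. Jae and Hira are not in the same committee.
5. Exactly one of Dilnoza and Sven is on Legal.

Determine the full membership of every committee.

Research = {Dilnoza, Ivan, Jae}; Legal = {Hira, Sven}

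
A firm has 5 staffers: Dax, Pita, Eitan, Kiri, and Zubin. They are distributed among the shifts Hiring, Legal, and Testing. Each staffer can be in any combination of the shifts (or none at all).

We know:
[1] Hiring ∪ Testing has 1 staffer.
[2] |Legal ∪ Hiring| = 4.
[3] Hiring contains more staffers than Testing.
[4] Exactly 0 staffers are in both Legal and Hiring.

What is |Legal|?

3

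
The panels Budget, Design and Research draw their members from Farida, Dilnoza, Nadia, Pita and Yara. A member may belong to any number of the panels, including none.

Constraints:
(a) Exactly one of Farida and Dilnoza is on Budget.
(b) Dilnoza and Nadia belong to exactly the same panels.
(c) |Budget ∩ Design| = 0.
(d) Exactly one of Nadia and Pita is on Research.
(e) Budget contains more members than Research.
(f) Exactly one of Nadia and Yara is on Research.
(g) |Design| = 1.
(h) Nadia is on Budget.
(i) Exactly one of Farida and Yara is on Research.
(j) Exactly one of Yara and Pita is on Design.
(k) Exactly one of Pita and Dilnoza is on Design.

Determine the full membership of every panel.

Budget = {Dilnoza, Nadia, Yara}; Design = {Pita}; Research = {Pita, Yara}

From (h): Nadia ∈ Budget.
(b): Dilnoza matches Nadia: Dilnoza ∈ Budget.
(a) (exactly one): Farida ∉ Budget.
Suppose Farida ∈ Design: no assignment then satisfies all the clues, so Farida ∉ Design.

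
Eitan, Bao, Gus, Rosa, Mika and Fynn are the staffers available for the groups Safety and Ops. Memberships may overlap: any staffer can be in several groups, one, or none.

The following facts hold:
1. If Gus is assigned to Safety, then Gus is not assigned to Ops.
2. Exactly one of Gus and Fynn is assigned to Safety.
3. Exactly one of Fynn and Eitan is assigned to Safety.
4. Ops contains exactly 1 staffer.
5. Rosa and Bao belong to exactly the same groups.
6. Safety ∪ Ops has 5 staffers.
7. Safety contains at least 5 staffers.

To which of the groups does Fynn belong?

Fynn: none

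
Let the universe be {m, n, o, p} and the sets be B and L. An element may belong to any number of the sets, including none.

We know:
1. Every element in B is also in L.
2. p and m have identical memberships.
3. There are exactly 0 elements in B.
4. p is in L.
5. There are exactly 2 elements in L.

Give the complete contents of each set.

B = {}; L = {m, p}

From (4): p ∈ L.
(2): m matches p: m ∈ L.
(3): B already has 0, so the rest are out.
(5): L already has 2, so the rest are out.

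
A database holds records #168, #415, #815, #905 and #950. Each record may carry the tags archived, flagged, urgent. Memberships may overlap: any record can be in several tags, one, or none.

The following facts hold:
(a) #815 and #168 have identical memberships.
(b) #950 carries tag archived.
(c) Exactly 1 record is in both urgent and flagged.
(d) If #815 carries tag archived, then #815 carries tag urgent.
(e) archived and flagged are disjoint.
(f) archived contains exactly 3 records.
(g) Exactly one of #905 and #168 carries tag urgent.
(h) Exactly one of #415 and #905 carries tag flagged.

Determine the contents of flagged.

From (b): #950 ∈ archived.
(e) (disjoint): #950 ∉ flagged.
Suppose #168 ∈ flagged: no assignment then satisfies all the clues, so #168 ∉ flagged.

flagged = {#415}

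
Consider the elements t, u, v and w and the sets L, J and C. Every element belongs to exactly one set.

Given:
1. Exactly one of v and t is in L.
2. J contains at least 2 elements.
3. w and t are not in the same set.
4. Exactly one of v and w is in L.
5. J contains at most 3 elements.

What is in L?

L = {v}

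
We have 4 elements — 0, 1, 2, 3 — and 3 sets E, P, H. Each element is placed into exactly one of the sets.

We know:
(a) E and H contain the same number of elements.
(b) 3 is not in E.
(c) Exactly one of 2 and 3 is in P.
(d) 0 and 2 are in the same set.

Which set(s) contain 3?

3: H

From (b): 3 ∉ E.
Suppose 3 ∈ P: no assignment then satisfies all the clues, so 3 ∉ P.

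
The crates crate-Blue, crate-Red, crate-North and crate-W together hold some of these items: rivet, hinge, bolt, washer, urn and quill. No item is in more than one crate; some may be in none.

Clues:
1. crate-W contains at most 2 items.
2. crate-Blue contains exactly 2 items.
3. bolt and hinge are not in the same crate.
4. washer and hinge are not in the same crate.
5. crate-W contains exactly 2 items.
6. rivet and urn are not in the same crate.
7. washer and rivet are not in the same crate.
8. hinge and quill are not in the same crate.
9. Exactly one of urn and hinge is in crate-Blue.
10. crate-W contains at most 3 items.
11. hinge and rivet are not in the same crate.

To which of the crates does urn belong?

urn: crate-Blue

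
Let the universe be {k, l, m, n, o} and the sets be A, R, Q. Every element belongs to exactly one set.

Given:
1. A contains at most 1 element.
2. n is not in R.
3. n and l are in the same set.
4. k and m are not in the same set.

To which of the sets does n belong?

n: Q

From (2): n ∉ R.
(3): l matches n: l ∉ R.
Suppose n ∈ A: no assignment then satisfies all the clues, so n ∉ A.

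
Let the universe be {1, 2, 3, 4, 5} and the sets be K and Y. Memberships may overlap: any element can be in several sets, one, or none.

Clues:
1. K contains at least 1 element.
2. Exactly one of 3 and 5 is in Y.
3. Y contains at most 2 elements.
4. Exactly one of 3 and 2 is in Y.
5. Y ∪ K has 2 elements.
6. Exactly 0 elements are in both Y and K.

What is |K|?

1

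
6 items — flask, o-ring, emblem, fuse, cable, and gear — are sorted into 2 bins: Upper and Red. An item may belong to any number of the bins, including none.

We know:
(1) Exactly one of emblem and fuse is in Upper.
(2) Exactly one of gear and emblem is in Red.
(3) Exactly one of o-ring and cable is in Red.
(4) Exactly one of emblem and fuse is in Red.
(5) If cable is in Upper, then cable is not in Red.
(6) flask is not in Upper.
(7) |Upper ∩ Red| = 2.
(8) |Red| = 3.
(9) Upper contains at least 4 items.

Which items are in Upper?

Upper = {cable, emblem, gear, o-ring}

From (6): flask ∉ Upper.
Suppose o-ring ∉ Upper: no assignment then satisfies all the clues, so o-ring ∈ Upper.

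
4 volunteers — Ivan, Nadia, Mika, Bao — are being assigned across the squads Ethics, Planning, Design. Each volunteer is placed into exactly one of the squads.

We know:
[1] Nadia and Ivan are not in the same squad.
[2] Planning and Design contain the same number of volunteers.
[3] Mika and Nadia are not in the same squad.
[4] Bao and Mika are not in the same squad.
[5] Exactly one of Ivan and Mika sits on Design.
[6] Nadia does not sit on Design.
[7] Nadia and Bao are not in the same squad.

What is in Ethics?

From (6): Nadia ∉ Design.
Suppose Ivan ∉ Ethics: no assignment then satisfies all the clues, so Ivan ∈ Ethics.

Ethics = {Bao, Ivan}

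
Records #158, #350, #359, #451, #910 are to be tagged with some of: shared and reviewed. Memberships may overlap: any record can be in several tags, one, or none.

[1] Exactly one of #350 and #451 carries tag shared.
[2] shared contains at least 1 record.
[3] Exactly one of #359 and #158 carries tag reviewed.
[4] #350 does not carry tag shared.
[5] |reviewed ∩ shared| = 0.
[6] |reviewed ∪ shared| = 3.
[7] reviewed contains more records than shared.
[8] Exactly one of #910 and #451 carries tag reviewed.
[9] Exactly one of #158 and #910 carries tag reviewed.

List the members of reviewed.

reviewed = {#359, #910}

From (4): #350 ∉ shared.
(1) (exactly one): #451 ∈ shared.
Suppose #158 ∈ reviewed: no assignment then satisfies all the clues, so #158 ∉ reviewed.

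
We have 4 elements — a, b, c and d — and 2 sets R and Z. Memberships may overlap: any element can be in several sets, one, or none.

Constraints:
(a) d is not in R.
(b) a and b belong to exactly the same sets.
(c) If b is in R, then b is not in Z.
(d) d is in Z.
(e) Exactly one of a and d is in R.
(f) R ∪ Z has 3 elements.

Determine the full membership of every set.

R = {a, b}; Z = {d}

From (a): d ∉ R.
From (d): d ∈ Z.
(e) (exactly one): a ∈ R.
(b): b matches a: b ∈ R.
(c): b ∉ Z.
(b): a matches b: a ∉ Z.
Suppose c ∈ R: no assignment then satisfies all the clues, so c ∉ R.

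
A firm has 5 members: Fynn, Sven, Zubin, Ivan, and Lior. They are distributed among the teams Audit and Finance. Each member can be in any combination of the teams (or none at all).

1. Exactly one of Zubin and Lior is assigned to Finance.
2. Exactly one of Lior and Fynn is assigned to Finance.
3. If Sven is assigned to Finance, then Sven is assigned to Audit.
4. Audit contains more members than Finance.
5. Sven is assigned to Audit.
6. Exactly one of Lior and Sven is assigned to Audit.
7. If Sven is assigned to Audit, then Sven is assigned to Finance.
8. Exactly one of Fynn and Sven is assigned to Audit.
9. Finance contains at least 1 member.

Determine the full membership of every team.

Audit = {Ivan, Sven, Zubin}; Finance = {Lior, Sven}

From (5): Sven ∈ Audit.
(6) (exactly one): Lior ∉ Audit.
(7): Sven ∈ Finance.
(8) (exactly one): Fynn ∉ Audit.
Suppose Fynn ∈ Finance: no assignment then satisfies all the clues, so Fynn ∉ Finance.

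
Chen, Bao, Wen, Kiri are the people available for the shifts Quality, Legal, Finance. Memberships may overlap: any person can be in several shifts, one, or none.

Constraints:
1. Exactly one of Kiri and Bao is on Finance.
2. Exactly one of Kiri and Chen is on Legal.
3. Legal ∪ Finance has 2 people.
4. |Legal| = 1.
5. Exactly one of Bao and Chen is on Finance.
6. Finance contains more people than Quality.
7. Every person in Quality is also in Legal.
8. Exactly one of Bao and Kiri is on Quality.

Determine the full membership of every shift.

Quality = {Kiri}; Legal = {Kiri}; Finance = {Chen, Kiri}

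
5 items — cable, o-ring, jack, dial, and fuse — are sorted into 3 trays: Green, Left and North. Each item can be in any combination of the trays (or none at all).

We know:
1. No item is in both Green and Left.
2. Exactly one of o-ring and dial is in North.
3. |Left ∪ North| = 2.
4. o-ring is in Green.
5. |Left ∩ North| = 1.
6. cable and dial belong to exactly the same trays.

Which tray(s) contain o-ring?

From (4): o-ring ∈ Green.
(1) (disjoint): o-ring ∉ Left.
Suppose o-ring ∉ North: no assignment then satisfies all the clues, so o-ring ∈ North.

o-ring: Green, North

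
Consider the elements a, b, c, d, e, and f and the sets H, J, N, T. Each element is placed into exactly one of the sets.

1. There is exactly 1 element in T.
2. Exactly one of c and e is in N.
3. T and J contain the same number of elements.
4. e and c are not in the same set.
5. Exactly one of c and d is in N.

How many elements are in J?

1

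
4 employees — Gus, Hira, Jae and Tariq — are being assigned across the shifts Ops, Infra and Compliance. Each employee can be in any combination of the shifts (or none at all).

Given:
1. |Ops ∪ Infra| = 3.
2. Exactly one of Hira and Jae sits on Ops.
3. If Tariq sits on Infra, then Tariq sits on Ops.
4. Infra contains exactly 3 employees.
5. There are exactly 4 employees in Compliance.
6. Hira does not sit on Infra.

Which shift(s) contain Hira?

Hira: Compliance

From (6): Hira ∉ Infra.
(4): only 3 candidates remain for Infra, so all are in.
(5): only 4 candidates remain for Compliance, so all are in.
(3): Tariq ∈ Ops.
Suppose Hira ∈ Ops: no assignment then satisfies all the clues, so Hira ∉ Ops.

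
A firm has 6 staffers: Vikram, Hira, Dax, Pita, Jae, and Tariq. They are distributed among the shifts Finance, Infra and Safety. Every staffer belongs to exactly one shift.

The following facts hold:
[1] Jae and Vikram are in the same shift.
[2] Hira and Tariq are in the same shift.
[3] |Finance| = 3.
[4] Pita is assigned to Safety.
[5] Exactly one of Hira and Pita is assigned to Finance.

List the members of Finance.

Finance = {Dax, Hira, Tariq}

From (4): Pita ∈ Safety.
(5) (exactly one): Hira ∈ Finance.
(2): Tariq matches Hira: Tariq ∈ Finance.
Suppose Vikram ∈ Finance: no assignment then satisfies all the clues, so Vikram ∉ Finance.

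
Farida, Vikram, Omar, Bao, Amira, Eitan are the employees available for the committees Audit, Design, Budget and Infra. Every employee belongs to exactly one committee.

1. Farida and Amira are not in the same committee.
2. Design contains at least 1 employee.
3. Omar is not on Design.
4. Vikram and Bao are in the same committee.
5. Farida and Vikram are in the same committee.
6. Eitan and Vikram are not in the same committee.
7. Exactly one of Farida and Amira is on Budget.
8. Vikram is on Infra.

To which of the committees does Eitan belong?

Eitan: Design

From (3): Omar ∉ Design.
From (8): Vikram ∈ Infra.
(4): Bao matches Vikram: Bao ∉ Audit.
(4): Bao matches Vikram: Bao ∉ Design.
(4): Bao matches Vikram: Bao ∉ Budget.
(4): Bao matches Vikram: Bao ∈ Infra.
(5): Farida matches Vikram: Farida ∉ Audit.
(5): Farida matches Vikram: Farida ∉ Design.
(5): Farida matches Vikram: Farida ∉ Budget.
(5): Farida matches Vikram: Farida ∈ Infra.
(6): Eitan ∉ Infra.
(2): only 1 candidates remain for Design, so all are in.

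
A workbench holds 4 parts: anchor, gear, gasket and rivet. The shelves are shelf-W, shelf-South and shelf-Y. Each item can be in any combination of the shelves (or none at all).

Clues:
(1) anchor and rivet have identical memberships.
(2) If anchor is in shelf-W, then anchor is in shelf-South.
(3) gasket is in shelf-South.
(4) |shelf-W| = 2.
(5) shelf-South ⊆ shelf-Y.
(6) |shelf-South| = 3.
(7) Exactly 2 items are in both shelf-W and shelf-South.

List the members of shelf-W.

shelf-W = {anchor, rivet}

From (3): gasket ∈ shelf-South.
(5) with gasket ∈ shelf-South: gasket ∈ shelf-Y.
Suppose anchor ∉ shelf-W: no assignment then satisfies all the clues, so anchor ∈ shelf-W.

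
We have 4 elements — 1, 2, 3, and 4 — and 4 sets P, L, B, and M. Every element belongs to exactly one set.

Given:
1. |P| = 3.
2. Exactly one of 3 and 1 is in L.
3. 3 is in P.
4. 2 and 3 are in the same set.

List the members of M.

From (3): 3 ∈ P.
(2) (exactly one): 1 ∈ L.
(4): 2 matches 3: 2 ∈ P.
(1): only 3 candidates remain for P, so all are in.

M = {}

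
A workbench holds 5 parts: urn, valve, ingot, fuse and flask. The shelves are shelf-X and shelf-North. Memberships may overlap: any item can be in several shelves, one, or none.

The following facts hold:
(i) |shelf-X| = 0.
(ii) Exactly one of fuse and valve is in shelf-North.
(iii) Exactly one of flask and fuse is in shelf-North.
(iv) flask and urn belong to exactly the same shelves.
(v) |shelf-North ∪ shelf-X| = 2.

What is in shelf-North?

shelf-North = {fuse, ingot}

(i): shelf-X already has 0, so the rest are out.
Suppose urn ∈ shelf-North: no assignment then satisfies all the clues, so urn ∉ shelf-North.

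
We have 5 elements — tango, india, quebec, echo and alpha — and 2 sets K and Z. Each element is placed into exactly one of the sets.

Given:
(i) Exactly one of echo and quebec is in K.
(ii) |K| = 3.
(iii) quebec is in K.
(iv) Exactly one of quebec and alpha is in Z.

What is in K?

From (iii): quebec ∈ K.
(i) (exactly one): echo ∉ K.
(iv) (exactly one): alpha ∈ Z.
Only one set left: echo ∈ Z.
(ii): only 3 candidates remain for K, so all are in.

K = {india, quebec, tango}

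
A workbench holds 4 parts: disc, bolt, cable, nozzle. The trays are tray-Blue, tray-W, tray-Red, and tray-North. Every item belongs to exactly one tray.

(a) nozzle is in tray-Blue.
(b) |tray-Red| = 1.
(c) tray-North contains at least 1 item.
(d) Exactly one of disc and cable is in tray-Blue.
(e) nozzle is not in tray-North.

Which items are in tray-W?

tray-W = {}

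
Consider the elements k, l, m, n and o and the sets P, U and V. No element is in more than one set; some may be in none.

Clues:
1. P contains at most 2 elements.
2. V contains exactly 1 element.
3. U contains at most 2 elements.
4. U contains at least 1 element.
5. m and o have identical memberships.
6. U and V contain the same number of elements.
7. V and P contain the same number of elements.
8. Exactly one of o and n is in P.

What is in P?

P = {n}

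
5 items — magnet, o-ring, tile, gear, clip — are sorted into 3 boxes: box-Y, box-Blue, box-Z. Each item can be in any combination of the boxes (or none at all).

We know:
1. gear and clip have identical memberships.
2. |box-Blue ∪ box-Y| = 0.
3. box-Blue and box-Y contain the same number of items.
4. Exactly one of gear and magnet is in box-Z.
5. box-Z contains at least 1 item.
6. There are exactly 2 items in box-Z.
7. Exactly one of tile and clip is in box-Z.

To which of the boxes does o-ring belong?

o-ring: none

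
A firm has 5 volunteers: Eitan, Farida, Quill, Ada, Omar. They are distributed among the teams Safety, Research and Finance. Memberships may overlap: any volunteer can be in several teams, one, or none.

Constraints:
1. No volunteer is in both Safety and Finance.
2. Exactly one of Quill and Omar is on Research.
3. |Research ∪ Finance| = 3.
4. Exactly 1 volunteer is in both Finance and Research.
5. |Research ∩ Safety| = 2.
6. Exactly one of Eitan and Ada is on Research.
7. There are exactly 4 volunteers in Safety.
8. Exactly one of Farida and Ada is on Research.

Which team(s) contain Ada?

Ada: Safety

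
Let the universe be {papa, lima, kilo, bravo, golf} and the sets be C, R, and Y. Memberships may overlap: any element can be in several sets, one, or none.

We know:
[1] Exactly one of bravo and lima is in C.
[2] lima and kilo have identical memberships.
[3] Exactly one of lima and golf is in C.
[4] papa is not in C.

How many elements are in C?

2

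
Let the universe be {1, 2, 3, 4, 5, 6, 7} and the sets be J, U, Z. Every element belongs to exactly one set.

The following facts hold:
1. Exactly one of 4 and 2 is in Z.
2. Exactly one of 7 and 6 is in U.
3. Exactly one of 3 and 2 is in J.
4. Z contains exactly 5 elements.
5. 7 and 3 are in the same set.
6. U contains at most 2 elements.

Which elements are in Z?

Z = {1, 3, 4, 5, 7}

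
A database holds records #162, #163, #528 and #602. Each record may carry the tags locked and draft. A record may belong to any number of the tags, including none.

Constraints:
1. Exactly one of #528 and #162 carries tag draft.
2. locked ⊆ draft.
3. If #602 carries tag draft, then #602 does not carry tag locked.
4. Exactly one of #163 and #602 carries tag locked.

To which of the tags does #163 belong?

#163: draft, locked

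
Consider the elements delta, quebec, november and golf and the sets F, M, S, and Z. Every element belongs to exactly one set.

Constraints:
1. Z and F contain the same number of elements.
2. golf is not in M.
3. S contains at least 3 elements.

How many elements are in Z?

0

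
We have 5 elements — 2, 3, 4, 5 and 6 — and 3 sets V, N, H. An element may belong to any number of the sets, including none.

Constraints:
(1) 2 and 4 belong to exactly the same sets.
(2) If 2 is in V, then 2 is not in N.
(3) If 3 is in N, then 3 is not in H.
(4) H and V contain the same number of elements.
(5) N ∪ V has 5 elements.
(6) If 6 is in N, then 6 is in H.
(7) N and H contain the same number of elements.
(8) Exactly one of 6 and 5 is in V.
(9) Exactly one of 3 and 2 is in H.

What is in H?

H = {2, 4, 6}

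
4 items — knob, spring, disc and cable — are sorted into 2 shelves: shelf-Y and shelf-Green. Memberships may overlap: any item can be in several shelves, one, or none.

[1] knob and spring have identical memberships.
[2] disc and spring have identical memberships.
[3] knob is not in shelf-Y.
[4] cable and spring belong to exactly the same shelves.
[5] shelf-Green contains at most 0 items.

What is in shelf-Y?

From (3): knob ∉ shelf-Y.
(1): spring matches knob: spring ∉ shelf-Y.
(2): disc matches spring: disc ∉ shelf-Y.
(4): cable matches spring: cable ∉ shelf-Y.
(5): shelf-Green already has 0, so the rest are out.

shelf-Y = {}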